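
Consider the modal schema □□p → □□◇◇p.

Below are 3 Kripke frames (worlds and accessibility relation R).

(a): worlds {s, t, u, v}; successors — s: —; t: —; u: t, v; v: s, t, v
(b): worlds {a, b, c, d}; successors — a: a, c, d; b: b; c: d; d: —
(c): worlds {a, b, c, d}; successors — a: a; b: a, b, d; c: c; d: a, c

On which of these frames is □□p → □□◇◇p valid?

(c)

This is the axiom for a generalized confluence (Geach) condition; its first-order frame correspondent is ∀x ∀z (xR²z → ∃w (xR²w ∧ zR²w)).
(a): fails — uR²s but no w with uR²w and sR²w.
(b): fails — aR²c but no w with aR²w and cR²w.
(c): satisfies the condition.
Valid on: (c).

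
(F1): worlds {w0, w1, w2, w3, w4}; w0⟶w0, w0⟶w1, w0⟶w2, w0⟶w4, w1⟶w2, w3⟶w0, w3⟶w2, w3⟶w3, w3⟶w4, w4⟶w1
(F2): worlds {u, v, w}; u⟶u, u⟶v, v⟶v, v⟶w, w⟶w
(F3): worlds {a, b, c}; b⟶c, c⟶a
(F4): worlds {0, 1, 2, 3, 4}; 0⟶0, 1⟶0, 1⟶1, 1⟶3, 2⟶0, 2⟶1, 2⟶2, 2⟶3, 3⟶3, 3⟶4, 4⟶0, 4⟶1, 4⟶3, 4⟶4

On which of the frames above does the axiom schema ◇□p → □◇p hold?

This is the axiom for convergence; its first-order frame correspondent is ∀x ∀y ∀z (Rxy ∧ Rxz → ∃w (Ryw ∧ Rzw)).
(F1): fails — Rw0w4 and Rw0w1 but w4 and w1 have no common successor.
(F2): holds.
(F3): fails — Rca and Rca but a and a have no common successor.
(F4): fails — R10 and R13 but 0 and 3 have no common successor.

(F2)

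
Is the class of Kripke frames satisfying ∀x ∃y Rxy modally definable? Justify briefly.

The condition is seriality. A defining modal formula is □q → ◇q.
Suppose □q→◇q is valid. At any x set V(q)=W. Then □q at x, so ◇q at x, so x has a successor.

Definable; □q → ◇q defines it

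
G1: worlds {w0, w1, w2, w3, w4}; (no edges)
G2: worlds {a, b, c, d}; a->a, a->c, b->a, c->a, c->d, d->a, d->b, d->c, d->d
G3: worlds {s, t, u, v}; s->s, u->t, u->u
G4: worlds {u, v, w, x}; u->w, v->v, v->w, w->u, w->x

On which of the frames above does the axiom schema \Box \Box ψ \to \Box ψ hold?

This is the axiom for density; its first-order frame correspondent is \forall x \forall y (Rxy \to \exists z (Rxz \wedge Rzy)).
G1: holds.
G2: holds.
G3: holds.
G4: fails — Rwu but no z with Rwz and Rzu.
Valid on: G1, G2, G3.

G1, G2, G3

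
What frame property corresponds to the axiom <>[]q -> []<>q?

convergence: forall x forall y forall z (Rxy & Rxz -> exists w (Ryw & Rzw))

Suppose ◇□q→□◇q is valid. Take Rxy, Rxz and set V(q)={w : Ryw}. Then □q at y so ◇□q at x, so □◇q at x, so ◇q at z, giving w with Rzw and Ryw.
Conversely, any frame satisfying forall x forall y forall z (Rxy & Rxz -> exists w (Ryw & Rzw)) validates the schema.
So the correspondent is convergence.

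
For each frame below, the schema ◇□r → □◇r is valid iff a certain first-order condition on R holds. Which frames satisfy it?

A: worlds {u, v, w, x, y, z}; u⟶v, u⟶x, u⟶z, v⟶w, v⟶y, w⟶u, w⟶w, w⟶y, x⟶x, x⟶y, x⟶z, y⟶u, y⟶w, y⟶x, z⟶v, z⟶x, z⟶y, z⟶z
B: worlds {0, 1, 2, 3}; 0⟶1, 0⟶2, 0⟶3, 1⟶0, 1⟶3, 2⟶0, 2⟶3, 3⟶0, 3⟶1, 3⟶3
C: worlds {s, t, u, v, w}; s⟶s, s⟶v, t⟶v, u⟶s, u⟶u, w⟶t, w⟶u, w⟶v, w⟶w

Frame correspondent (Sahlqvist): ∀x ∀y ∀z (Rxy ∧ Rxz → ∃w (Ryw ∧ Rzw)) — i.e. convergence.
A: fails — Rww and Rwu but w and u have no common successor.
B: condition met.
C: fails — Rsv and Rsv but v and v have no common successor.
Valid on: B.

B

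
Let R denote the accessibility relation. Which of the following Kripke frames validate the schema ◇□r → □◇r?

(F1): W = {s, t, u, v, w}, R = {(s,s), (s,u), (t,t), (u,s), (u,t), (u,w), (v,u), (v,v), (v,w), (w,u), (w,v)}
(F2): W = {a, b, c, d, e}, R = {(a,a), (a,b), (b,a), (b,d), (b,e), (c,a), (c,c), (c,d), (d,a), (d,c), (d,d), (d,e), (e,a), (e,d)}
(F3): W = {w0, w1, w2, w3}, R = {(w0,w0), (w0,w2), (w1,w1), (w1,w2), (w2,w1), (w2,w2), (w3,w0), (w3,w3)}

The schema corresponds to convergence: ∀x ∀y ∀z (Rxy ∧ Rxz → ∃w (Ryw ∧ Rzw)).
(F1): fails — Ruw and Rut but w and t have no common successor.
(F2): ✓.
(F3): ✓.
Valid on: (F2), (F3).

(F2), (F3)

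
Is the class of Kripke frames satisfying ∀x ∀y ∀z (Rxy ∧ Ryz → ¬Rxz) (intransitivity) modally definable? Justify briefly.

If a class were modally definable it would be closed under surjective bounded morphisms (Goldblatt–Thomason).
The 5-cycle (worlds 0,1,2,3,4 with 0→1→2→3→4→0) is intransitive. Mapping every world to a single reflexive point • is a surjective bounded morphism; the reflexive point is not intransitive (R••∧R•• but R••).
So no modal formula (or set of formulas) defines exactly the intransitive frames.

No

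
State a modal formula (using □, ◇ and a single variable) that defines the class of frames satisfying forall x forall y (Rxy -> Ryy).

□(□s → s)

The condition is shift-reflexivity. The T□ schema □(□s → s) defines it.
Suppose □(□s→s) is valid. Take Rxy and set V(s)={w : Ryw}. Then at y, □s holds; since □(□s→s) at x, □s→s at y, so s at y, i.e. Ryy.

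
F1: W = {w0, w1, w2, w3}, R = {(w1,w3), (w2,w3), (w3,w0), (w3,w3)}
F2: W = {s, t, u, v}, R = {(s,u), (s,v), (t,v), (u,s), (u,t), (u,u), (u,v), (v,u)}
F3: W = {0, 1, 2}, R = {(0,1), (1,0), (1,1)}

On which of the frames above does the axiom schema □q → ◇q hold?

F2

Frame correspondent (Sahlqvist): ∀x ∃y Rxy — i.e. seriality.
F1: fails — world w0 has no successor.
F2: holds.
F3: fails — world 2 has no successor.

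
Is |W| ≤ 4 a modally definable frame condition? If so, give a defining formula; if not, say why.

If a class were modally definable it would be closed under disjoint unions (Goldblatt–Thomason).
Any modal formula valid on each of 5 disjoint one-world frames is valid on their disjoint union (validity is preserved under disjoint unions). Each one-world frame has |W|=1≤4, but the union has |W|=5.
So no modal formula (or set of formulas) defines exactly the |W|≤4 frames.

No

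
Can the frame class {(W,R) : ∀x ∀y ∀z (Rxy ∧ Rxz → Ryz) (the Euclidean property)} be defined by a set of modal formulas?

This is a Sahlqvist condition; the 5 axiom ◇p → □◇p defines it.

Definable; ◇p → □◇p defines it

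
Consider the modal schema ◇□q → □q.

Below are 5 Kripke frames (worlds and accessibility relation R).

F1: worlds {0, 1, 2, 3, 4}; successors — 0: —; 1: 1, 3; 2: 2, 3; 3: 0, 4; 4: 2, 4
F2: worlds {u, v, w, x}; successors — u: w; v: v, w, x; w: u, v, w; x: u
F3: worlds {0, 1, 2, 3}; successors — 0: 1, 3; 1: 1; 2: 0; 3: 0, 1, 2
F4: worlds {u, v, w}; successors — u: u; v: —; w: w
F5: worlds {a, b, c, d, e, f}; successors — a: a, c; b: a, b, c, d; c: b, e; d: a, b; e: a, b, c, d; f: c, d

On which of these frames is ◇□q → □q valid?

This is the axiom for the Euclidean property; its first-order frame correspondent is ∀x ∀y ∀z (Rxy ∧ Rxz → Ryz).
F1: fails — R13 and R11 but not R31.
F2: fails — Rvw and Rvx but not Rwx.
F3: fails — R01 and R03 but not R13.
F4: satisfies the condition.
F5: fails — Rac and Raa but not Rca.
Valid on: F4.

F4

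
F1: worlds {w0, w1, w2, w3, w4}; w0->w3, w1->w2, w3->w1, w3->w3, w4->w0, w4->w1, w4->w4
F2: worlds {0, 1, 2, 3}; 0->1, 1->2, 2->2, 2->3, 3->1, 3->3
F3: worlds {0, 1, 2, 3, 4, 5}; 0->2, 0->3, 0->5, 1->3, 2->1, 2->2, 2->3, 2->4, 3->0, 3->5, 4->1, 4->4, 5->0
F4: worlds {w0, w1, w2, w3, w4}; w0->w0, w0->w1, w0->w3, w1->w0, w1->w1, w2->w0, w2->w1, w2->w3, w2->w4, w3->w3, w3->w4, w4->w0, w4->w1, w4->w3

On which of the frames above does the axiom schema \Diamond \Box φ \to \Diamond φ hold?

F4

The schema corresponds to a generalized confluence (Geach) condition: \forall x \forall y (xRy \to \exists w (yRw \wedge xRw)).
F1: fails — w1Rw2 but no w with w2Rw and w1Rw.
F2: fails — 0R1 but no w with 1Rw and 0Rw.
F3: fails — 0R5 but no w with 5Rw and 0Rw.
F4: holds.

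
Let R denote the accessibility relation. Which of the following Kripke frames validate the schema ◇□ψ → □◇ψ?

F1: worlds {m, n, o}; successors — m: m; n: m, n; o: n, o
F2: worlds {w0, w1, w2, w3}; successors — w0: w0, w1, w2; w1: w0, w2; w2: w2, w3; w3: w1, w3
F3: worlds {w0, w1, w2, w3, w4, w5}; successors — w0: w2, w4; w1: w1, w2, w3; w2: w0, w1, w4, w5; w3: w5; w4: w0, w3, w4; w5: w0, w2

F1

This is the axiom for convergence; its first-order frame correspondent is ∀x ∀y ∀z (Rxy ∧ Rxz → ∃w (Ryw ∧ Rzw)).
F1: condition met.
F2: fails — Rw3w1 and Rw3w3 but w1 and w3 have no common successor.
F3: fails — Rw1w1 and Rw1w3 but w1 and w3 have no common successor.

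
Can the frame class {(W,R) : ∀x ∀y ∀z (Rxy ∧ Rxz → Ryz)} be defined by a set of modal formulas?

Yes: it is the Euclidean property, defined by the 5 schema ◇r → □◇r.
Suppose ◇r→□◇r is valid. Take Rxy, Rxz and set V(r)={y}. Then ◇r at x, so □◇r at x, so ◇r at z, so some w with Rzw has r; w=y, i.e. Rzy. By symmetry of the argument, Ryz.

Yes — defined by ◇r → □◇r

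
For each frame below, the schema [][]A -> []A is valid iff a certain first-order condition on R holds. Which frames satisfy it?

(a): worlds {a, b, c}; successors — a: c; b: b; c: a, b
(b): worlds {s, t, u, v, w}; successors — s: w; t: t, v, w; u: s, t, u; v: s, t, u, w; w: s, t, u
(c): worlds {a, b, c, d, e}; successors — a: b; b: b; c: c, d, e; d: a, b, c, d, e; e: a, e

(c)

Frame correspondent (Sahlqvist): forall x forall y (Rxy -> exists z (Rxz & Rzy)) — i.e. density.
(a): fails — Rac but no z with Raz and Rzc.
(b): fails — Rsw but no z with Rsz and Rzw.
(c): holds.
Valid on: (c).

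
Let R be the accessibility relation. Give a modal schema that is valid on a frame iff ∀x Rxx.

□r → r

The condition is reflexivity. The T schema □r → r defines it.
Suppose □r→r is valid. At any x set V(r)={w : Rxw}. Then □r holds at x, so r holds at x, i.e. Rxx.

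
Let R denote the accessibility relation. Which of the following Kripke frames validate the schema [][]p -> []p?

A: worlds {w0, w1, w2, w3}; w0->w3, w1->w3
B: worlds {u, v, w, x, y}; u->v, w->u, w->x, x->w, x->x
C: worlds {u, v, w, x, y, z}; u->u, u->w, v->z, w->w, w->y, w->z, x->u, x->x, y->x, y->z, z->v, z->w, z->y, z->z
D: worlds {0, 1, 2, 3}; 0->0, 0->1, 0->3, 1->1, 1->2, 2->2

C, D

Frame correspondent (Sahlqvist): forall x forall y (Rxy -> exists z (Rxz & Rzy)) — i.e. density.
A: fails — Rw0w3 but no z with Rw0z and Rzw3.
B: fails — Ruv but no z with Ruz and Rzv.
C: holds.
D: holds.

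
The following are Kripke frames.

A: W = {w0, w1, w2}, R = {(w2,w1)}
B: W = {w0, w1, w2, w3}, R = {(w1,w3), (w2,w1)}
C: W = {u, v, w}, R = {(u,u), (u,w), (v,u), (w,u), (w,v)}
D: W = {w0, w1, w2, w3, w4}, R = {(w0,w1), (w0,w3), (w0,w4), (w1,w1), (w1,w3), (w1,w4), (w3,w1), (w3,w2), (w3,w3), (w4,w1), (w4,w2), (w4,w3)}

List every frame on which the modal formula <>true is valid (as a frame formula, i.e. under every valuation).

This is the axiom for seriality; its first-order frame correspondent is forall x exists y Rxy.
A: fails — world w0 has no successor.
B: fails — world w0 has no successor.
C: ✓.
D: fails — world w2 has no successor.
Valid on: C.

C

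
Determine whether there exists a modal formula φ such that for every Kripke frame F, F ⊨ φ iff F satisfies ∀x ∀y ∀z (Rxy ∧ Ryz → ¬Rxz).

Not modally definable

If a class were modally definable it would be closed under surjective bounded morphisms (Goldblatt–Thomason).
The 7-cycle (worlds 0,1,2,3,4,5,6 with 0→1→2→3→4→5→6→0) is intransitive. Mapping every world to a single reflexive point • is a surjective bounded morphism; the reflexive point is not intransitive (R••∧R•• but R••).
So the class is not modally definable.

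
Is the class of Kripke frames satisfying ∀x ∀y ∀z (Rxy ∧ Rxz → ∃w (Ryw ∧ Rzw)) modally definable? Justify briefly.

Definable; ◇□q → □◇q defines it

The condition is convergence. A defining modal formula is ◇□q → □◇q.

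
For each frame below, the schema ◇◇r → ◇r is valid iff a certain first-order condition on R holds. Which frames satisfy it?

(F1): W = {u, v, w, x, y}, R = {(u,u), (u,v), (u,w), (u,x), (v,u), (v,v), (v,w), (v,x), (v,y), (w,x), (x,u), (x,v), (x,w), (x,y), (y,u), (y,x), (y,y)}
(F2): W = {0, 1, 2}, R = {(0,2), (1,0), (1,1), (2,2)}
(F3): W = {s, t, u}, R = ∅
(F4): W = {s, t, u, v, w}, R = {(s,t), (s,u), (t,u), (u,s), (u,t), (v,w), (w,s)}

This is the axiom for transitivity; its first-order frame correspondent is ∀x ∀y ∀z (Rxy ∧ Ryz → Rxz).
(F1): fails — Ruv and Rvy but not Ruy.
(F2): fails — R10 and R02 but not R12.
(F3): satisfies the condition.
(F4): fails — Rut and Rtu but not Ruu.

(F3)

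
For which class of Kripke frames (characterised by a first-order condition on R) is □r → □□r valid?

transitivity

Suppose □r→□□r is valid. Take Rxy, Ryz and set V(r)={w : Rxw}. Then □r at x, so □□r at x, so □r at y, so r at z, i.e. Rxz.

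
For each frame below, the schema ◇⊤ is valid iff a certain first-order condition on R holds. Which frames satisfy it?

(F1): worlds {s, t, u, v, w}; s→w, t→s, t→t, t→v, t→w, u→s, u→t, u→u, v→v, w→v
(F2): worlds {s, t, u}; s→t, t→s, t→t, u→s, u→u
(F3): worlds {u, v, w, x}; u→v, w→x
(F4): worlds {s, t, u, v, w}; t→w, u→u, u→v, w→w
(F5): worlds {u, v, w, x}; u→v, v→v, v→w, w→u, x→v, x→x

(F1), (F2), (F5)

Frame correspondent (Sahlqvist): ∀x ∃y Rxy — i.e. seriality.
(F1): satisfies the condition.
(F2): satisfies the condition.
(F3): fails — world v has no successor.
(F4): fails — world s has no successor.
(F5): satisfies the condition.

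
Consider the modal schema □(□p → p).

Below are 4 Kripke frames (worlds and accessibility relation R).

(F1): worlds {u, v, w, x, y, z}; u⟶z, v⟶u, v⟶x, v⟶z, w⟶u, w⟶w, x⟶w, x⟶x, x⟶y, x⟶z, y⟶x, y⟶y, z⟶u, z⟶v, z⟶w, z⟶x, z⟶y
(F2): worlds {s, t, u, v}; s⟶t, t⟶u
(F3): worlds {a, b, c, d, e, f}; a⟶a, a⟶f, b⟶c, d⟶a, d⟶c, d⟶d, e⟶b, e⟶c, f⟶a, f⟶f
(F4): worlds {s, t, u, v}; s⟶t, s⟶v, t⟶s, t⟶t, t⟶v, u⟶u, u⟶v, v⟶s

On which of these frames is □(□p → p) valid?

The schema corresponds to shift-reflexivity: ∀x ∀y (Rxy → Ryy).
(F1): fails — Ruz but not Rzz.
(F2): fails — Rtu but not Ruu.
(F3): fails — Rbc but not Rcc.
(F4): fails — Ruv but not Rvv.

none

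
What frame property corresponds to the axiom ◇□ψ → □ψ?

The Euclidean property

This is frame-equivalent to ◇ψ → □◇ψ (substitute ¬ψ for ψ and contrapose).
Suppose ◇ψ→□◇ψ is valid. Take Rxy, Rxz and set V(ψ)={y}. Then ◇ψ at x, so □◇ψ at x, so ◇ψ at z, so some w with Rzw has ψ; w=y, i.e. Rzy. By symmetry of the argument, Ryz.
The converse is a direct semantic check.
Frame condition: ∀x ∀y ∀z (Rxy ∧ Rxz → Ryz).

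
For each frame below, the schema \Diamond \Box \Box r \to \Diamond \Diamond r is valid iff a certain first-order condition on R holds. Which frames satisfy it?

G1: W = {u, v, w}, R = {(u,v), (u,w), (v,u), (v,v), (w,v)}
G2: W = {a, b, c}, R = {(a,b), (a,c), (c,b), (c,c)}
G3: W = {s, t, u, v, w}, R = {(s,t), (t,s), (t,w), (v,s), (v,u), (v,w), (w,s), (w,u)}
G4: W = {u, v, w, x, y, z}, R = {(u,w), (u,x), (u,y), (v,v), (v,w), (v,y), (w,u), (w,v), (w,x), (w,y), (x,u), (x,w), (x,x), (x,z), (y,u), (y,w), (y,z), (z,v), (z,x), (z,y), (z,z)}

G1, G4

The schema corresponds to a generalized confluence (Geach) condition: \forall x \forall y (xRy \to \exists w (y R^2 w \wedge x R^2 w)).
G1: ✓.
G2: fails — aRb but no w with bR²w and aR²w.
G3: fails — vRu but no w* with uR²w* and vR²w*.
G4: ✓.
Valid on: G1, G4.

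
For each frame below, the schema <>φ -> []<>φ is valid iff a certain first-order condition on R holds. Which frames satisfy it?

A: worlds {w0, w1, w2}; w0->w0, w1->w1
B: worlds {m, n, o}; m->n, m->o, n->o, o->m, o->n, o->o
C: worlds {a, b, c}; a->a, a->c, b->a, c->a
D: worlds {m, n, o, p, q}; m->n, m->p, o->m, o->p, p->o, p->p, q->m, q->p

A

This is the axiom for the Euclidean property; its first-order frame correspondent is forall x forall y forall z (Rxy & Rxz -> Ryz).
A: ✓.
B: fails — Rmn and Rmn but not Rnn.
C: fails — Rac and Rac but not Rcc.
D: fails — Rmn and Rmn but not Rnn.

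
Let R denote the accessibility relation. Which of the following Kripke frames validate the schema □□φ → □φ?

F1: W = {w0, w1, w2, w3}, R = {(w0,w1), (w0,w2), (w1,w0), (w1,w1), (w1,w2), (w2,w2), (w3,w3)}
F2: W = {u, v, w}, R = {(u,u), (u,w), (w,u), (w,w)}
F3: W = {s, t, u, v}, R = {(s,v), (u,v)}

The schema corresponds to density: ∀x ∀y (Rxy → ∃z (Rxz ∧ Rzy)).
F1: ✓.
F2: ✓.
F3: fails — Ruv but no z with Ruz and Rzv.
Valid on: F1, F2.

F1, F2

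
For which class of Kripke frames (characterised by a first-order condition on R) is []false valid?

This schema is the Ver axiom.
Its frame correspondent is emptiness of R — forall x forall y ~Rxy.

emptiness of R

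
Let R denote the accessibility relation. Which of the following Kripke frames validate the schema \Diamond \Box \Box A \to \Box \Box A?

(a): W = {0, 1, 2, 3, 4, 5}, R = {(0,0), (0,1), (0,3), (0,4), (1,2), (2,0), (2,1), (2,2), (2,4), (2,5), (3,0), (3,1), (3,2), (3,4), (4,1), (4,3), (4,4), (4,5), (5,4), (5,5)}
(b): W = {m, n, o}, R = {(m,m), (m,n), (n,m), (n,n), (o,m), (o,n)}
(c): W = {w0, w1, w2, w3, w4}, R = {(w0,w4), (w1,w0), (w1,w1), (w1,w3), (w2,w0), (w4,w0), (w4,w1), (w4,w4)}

The schema corresponds to a generalized confluence (Geach) condition: \forall x \forall y \forall z ((xRy \wedge x R^2 z) \to \exists w (y R^2 w \wedge z = w)).
(a): fails — 0R1, 0R²3 but no w with 1R²w and 3=w.
(b): ✓.
(c): fails — w1Rw0, w1R²w3 but no w with w0R²w and w3=w.
Valid on: (b).

(b)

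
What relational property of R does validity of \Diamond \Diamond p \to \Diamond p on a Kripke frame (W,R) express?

transitivity: \forall x \forall y \forall z (Rxy \wedge Ryz \to Rxz)

This schema is equivalent to the 4 axiom □p → □□p.
Its frame correspondent is transitivity — \forall x \forall y \forall z (Rxy \wedge Ryz \to Rxz).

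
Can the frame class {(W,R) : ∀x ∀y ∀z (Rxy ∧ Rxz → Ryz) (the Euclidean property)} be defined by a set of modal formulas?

Definable; ◇p → □◇p defines it

This is a Sahlqvist condition; the 5 axiom ◇p → □◇p defines it.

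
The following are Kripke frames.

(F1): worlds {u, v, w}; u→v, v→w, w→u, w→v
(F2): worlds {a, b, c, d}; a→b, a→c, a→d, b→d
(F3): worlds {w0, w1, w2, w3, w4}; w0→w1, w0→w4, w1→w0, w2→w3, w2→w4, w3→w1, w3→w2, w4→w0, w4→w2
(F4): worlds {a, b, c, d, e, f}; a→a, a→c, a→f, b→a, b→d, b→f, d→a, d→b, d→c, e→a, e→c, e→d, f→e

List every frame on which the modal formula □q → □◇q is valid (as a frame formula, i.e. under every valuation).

none

Frame correspondent (Sahlqvist): ∀x ∀z (xRz → ∃w (xRw ∧ zRw)) — i.e. a generalized confluence (Geach) condition.
(F1): fails — uRv but no t with uRt and vRt.
(F2): fails — aRc but no w with aRw and cRw.
(F3): fails — w0Rw1 but no w with w0Rw and w1Rw.
(F4): fails — aRc but no w with aRw and cRw.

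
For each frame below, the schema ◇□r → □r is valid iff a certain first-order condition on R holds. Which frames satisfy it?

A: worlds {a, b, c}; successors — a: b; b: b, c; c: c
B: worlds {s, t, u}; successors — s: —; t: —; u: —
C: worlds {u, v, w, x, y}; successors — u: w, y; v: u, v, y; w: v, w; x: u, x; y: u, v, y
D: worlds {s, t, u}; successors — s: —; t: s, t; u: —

This is the axiom for the Euclidean property; its first-order frame correspondent is ∀x ∀y ∀z (Rxy ∧ Rxz → Ryz).
A: fails — Rbc and Rbb but not Rcb.
B: holds.
C: fails — Ruw and Ruy but not Rwy.
D: fails — Rts and Rtt but not Rst.

B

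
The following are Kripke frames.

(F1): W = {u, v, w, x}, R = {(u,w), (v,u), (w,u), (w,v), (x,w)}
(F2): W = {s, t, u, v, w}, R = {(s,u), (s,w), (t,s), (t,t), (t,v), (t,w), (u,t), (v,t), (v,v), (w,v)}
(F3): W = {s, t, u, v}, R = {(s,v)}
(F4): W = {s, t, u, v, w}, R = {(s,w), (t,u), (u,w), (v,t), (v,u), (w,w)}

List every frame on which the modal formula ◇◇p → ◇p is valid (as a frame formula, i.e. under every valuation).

(F3)

The schema corresponds to transitivity: ∀x ∀y ∀z (Rxy ∧ Ryz → Rxz).
(F1): fails — Rxw and Rwu but not Rxu.
(F2): fails — Rut and Rtv but not Ruv.
(F3): ✓.
(F4): fails — Rvu and Ruw but not Rvw.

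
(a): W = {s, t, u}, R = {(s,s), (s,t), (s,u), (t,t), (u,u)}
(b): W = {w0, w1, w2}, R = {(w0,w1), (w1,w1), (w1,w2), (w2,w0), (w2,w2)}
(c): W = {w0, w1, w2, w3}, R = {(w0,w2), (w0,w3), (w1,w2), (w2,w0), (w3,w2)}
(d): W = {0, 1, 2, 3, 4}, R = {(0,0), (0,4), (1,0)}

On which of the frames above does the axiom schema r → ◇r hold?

Frame correspondent (Sahlqvist): ∀x ∃w (x = w ∧ xRw) — i.e. a generalized confluence (Geach) condition.
(a): condition met.
(b): fails — at w0 but no w with w0=w and w0Rw.
(c): fails — at w0 but no w with w0=w and w0Rw.
(d): fails — at 1 but no w with 1=w and 1Rw.

(a)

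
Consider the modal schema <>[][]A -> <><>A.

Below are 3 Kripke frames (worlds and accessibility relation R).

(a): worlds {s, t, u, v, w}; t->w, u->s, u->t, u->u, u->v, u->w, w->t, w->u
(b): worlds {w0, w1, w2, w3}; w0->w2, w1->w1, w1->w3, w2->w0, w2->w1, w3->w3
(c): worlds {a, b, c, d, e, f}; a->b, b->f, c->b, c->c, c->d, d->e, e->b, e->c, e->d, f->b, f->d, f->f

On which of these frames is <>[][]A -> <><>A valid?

(b), (c)

Frame correspondent (Sahlqvist): forall x forall y (xRy -> exists w (y R^2 w & x R^2 w)) — i.e. a generalized confluence (Geach) condition.
(a): fails — uRs but no w* with sR²w* and uR²w*.
(b): ✓.
(c): ✓.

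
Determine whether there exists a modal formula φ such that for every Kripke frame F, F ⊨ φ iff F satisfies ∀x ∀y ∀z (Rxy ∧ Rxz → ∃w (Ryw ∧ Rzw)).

The condition is convergence. A defining modal formula is ◇□q → □◇q.
Suppose ◇□q→□◇q is valid. Take Rxy, Rxz and set V(q)={w : Ryw}. Then □q at y so ◇□q at x, so □◇q at x, so ◇q at z, giving w with Rzw and Ryw.

Definable; ◇□q → □◇q defines it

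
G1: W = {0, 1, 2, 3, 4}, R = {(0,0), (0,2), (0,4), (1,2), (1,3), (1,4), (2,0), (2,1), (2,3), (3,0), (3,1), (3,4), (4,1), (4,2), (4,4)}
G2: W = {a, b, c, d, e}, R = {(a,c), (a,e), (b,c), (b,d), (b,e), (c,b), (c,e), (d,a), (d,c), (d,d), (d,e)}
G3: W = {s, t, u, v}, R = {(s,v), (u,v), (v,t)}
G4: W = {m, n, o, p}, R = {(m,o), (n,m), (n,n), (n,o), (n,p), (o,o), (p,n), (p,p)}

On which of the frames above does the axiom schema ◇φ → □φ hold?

G3

The schema corresponds to partial functionality: ∀x ∀y ∀z (Rxy ∧ Rxz → y = z).
G1: fails — 0 sees both 0 and 2.
G2: fails — a sees both c and e.
G3: condition met.
G4: fails — n sees both m and n.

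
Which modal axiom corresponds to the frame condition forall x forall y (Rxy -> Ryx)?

A defining formula is q → □◇q (the B axiom).
Suppose q→□◇q is valid. Take Rxy and set V(q)={x}. Then q at x, so □◇q at x, so ◇q at y, so some z with Ryz has q; z=x, i.e. Ryx.

q → □◇q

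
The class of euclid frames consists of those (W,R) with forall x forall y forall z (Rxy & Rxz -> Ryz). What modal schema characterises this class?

A defining formula is ◇r → □◇r (the 5 axiom).
Suppose ◇r→□◇r is valid. Take Rxy, Rxz and set V(r)={y}. Then ◇r at x, so □◇r at x, so ◇r at z, so some w with Rzw has r; w=y, i.e. Rzy. By symmetry of the argument, Ryz.

◇r → □◇r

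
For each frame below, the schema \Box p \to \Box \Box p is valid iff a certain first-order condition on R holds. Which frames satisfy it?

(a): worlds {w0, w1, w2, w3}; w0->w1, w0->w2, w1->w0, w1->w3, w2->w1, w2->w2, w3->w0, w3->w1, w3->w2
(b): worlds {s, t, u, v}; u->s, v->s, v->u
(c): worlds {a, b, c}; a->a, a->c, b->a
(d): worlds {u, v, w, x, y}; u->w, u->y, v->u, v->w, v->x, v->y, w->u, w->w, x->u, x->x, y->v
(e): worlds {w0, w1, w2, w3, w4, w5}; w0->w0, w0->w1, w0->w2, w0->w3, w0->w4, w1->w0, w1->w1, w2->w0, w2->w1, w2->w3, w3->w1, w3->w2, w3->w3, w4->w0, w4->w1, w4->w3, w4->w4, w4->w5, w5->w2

Frame correspondent (Sahlqvist): \forall x \forall y \forall z (Rxy \wedge Ryz \to Rxz) — i.e. transitivity.
(a): fails — Rw1w0 and Rw0w1 but not Rw1w1.
(b): satisfies the condition.
(c): fails — Rba and Rac but not Rbc.
(d): fails — Ruw and Rwu but not Ruu.
(e): fails — Rw3w1 and Rw1w0 but not Rw3w0.
Valid on: (b).

(b)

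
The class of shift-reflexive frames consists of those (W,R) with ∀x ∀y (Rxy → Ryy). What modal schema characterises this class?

□(□r → r)

This is shift-reflexivity; the standard corresponding axiom is T□: □(□r → r).
Suppose □(□r→r) is valid. Take Rxy and set V(r)={w : Ryw}. Then at y, □r holds; since □(□r→r) at x, □r→r at y, so r at y, i.e. Ryy.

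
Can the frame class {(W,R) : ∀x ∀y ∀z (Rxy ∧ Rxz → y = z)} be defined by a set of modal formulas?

Yes: it is partial functionality, defined by the CD schema ◇p → □p.
Suppose ◇p→□p is valid. Take Rxy, Rxz and set V(p)={y}. Then ◇p at x, so □p at x, so p at z, i.e. z=y.

Yes — defined by ◇p → □p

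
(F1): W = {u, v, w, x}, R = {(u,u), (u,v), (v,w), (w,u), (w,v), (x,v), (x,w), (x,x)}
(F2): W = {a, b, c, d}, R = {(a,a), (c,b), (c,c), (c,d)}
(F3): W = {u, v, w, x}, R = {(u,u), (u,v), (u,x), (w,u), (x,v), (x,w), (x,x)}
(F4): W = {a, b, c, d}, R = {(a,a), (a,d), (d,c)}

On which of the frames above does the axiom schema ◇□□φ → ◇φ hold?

(F1)

The schema corresponds to a generalized confluence (Geach) condition: ∀x ∀y (xRy → ∃w (yR²w ∧ xRw)).
(F1): ✓.
(F2): fails — cRb but no w with bR²w and cRw.
(F3): fails — uRv but no t with vR²t and uRt.
(F4): fails — aRd but no w with dR²w and aRw.
Valid on: (F1).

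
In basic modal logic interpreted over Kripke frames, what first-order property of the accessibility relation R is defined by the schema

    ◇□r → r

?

This is frame-equivalent to r → □◇r (substitute ¬r for r and contrapose).
Suppose r→□◇r is valid. Take Rxy and set V(r)={x}. Then r at x, so □◇r at x, so ◇r at y, so some z with Ryz has r; z=x, i.e. Ryx.
Conversely, any frame satisfying ∀x ∀y (Rxy → Ryx) validates the schema.
So the correspondent is symmetry.

symmetry: ∀x ∀y (Rxy → Ryx)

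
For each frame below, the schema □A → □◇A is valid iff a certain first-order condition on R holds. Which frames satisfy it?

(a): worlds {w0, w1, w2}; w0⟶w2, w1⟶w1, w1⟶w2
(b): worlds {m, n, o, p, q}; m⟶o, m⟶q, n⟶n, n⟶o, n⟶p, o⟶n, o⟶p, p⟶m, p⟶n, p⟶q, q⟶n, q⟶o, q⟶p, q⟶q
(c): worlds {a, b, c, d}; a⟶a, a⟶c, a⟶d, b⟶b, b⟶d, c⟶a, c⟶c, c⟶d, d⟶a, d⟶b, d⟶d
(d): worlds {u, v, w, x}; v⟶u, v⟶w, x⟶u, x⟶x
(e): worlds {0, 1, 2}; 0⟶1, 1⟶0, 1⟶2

Frame correspondent (Sahlqvist): ∀x ∀z (xRz → ∃w (xRw ∧ zRw)) — i.e. a generalized confluence (Geach) condition.
(a): fails — w0Rw2 but no w with w0Rw and w2Rw.
(b): fails — mRo but no w with mRw and oRw.
(c): condition met.
(d): fails — vRu but no t with vRt and uRt.
(e): fails — 0R1 but no w with 0Rw and 1Rw.
Valid on: (c).

(c)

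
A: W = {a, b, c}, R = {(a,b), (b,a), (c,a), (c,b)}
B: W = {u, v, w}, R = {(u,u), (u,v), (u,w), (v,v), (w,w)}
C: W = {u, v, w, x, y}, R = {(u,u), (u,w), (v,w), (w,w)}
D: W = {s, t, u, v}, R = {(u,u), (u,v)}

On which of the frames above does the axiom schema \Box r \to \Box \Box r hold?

B, C, D

This is the axiom for transitivity; its first-order frame correspondent is \forall x \forall y \forall z (Rxy \wedge Ryz \to Rxz).
A: fails — Rab and Rba but not Raa.
B: holds.
C: holds.
D: holds.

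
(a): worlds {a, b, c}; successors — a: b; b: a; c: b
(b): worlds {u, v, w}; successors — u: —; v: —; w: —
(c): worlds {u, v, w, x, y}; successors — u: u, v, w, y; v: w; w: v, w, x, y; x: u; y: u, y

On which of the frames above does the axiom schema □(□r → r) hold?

(b)

This is the axiom for shift-reflexivity; its first-order frame correspondent is ∀x ∀y (Rxy → Ryy).
(a): fails — Rab but not Rbb.
(b): ✓.
(c): fails — Ruv but not Rvv.
Valid on: (b).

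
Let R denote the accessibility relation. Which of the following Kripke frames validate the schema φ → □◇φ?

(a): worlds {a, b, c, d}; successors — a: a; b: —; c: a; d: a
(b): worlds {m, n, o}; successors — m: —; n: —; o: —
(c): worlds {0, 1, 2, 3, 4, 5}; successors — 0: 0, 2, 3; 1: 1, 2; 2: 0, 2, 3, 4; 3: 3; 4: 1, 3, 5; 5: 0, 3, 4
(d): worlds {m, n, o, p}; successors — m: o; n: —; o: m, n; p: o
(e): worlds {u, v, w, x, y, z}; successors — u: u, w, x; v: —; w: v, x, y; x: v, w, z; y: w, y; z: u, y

(b)

Frame correspondent (Sahlqvist): ∀x ∀y (Rxy → Ryx) — i.e. symmetry.
(a): fails — Rca but not Rac.
(b): condition met.
(c): fails — R12 but not R21.
(d): fails — Ron but not Rno.
(e): fails — Ruw but not Rwu.
Valid on: (b).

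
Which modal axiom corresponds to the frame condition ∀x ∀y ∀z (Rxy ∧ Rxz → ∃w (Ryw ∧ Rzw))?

◇□ψ → □◇ψ

A defining formula is ◇□ψ → □◇ψ (the .2 axiom).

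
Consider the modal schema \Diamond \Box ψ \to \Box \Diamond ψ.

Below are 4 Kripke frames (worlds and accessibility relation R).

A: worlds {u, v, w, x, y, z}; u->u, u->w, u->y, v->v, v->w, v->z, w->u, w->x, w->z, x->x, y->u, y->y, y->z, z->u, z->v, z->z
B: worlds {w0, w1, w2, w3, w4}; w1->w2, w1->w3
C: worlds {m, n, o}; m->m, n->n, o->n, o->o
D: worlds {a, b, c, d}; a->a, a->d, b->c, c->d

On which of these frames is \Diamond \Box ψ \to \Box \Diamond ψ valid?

Frame correspondent (Sahlqvist): \forall x \forall y \forall z (Rxy \wedge Rxz \to \exists w (Ryw \wedge Rzw)) — i.e. convergence.
A: fails — Rwu and Rwx but u and x have no common successor.
B: fails — Rw1w2 and Rw1w2 but w2 and w2 have no common successor.
C: ✓.
D: fails — Raa and Rad but a and d have no common successor.
Valid on: C.

C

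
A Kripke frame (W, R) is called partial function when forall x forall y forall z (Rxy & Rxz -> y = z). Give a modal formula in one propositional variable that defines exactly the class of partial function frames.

◇p → □p

A defining formula is ◇p → □p (the CD axiom).
Suppose ◇p→□p is valid. Take Rxy, Rxz and set V(p)={y}. Then ◇p at x, so □p at x, so p at z, i.e. z=y.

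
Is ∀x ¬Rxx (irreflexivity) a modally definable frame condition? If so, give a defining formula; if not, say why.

Not modally definable

If a class were modally definable it would be closed under surjective bounded morphisms (Goldblatt–Thomason).
The 5-cycle (worlds w0,w1,w2,w3,w4 with w0→w1→w2→w3→w4→w0) is irreflexive, and the map sending every world to a single reflexive point • is a surjective bounded morphism (forth: every edge maps to (•,•); back: every world has a successor). So any modal formula valid on the 5-cycle is also valid on the reflexive point, which is not irreflexive.
So no modal formula (or set of formulas) defines exactly the irreflexive frames.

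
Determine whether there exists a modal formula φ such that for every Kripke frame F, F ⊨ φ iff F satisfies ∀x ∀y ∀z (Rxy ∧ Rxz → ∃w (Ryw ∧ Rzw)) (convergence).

Yes: it is convergence, defined by the .2 schema ◇□q → □◇q.

Yes — defined by ◇□q → □◇q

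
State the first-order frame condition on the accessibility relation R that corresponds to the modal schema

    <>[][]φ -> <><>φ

This is a Sahlqvist (Geach-type) schema ◇^1□^2φ → □^0◇^2φ.
First-order correspondent: forall x forall y (xRy -> exists w (y R^2 w & x R^2 w)).

forall x forall y (xRy -> exists w (y R^2 w & x R^2 w))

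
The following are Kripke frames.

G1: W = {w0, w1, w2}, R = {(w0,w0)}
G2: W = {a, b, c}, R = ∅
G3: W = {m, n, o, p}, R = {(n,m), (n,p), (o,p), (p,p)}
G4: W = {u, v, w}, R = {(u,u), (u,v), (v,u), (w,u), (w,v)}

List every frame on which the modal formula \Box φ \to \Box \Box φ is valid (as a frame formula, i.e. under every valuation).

G1, G2, G3

The schema corresponds to transitivity: \forall x \forall y \forall z (Rxy \wedge Ryz \to Rxz).
G1: ✓.
G2: ✓.
G3: ✓.
G4: fails — Rvu and Ruv but not Rvv.
Valid on: G1, G2, G3.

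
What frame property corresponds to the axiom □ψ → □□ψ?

Suppose □ψ→□□ψ is valid. Take Rxy, Ryz and set V(ψ)={w : Rxw}. Then □ψ at x, so □□ψ at x, so □ψ at y, so ψ at z, i.e. Rxz.

transitivity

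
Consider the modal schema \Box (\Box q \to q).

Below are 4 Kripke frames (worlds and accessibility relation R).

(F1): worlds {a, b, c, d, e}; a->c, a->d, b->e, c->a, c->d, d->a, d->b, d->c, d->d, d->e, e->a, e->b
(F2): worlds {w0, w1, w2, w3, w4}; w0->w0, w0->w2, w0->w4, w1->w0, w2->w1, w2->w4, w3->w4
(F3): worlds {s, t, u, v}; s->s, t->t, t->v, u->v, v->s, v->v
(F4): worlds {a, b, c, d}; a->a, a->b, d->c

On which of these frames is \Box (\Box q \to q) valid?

(F3)

Frame correspondent (Sahlqvist): \forall x \forall y (Rxy \to Ryy) — i.e. shift-reflexivity.
(F1): fails — Rde but not Ree.
(F2): fails — Rw0w4 but not Rw4w4.
(F3): ✓.
(F4): fails — Rab but not Rbb.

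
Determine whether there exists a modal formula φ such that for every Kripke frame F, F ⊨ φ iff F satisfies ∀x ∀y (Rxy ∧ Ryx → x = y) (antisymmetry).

No

Modal frame validity is preserved under surjective bounded morphisms.
The 4-cycle (worlds w0,w1,w2,w3 with w0→w1→w2→w3→w0) is antisymmetric. Sending even-indexed worlds to s and odd-indexed worlds to t is a surjective bounded morphism onto the two-world frame with s↔t, which is not antisymmetric.
So no modal formula (or set of formulas) defines exactly the antisymmetric frames.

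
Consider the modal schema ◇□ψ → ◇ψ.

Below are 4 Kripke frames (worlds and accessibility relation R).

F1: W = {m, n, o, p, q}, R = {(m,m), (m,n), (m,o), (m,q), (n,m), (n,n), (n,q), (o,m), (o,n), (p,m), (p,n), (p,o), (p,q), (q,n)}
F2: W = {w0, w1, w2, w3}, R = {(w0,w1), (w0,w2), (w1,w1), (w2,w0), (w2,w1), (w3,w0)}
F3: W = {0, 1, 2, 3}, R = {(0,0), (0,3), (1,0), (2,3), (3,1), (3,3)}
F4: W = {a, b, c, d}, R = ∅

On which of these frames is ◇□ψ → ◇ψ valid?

Frame correspondent (Sahlqvist): ∀x ∀y (xRy → ∃w (yRw ∧ xRw)) — i.e. a generalized confluence (Geach) condition.
F1: satisfies the condition.
F2: fails — w3Rw0 but no w with w0Rw and w3Rw.
F3: fails — 3R1 but no w with 1Rw and 3Rw.
F4: satisfies the condition.
Valid on: F1, F4.

F1, F4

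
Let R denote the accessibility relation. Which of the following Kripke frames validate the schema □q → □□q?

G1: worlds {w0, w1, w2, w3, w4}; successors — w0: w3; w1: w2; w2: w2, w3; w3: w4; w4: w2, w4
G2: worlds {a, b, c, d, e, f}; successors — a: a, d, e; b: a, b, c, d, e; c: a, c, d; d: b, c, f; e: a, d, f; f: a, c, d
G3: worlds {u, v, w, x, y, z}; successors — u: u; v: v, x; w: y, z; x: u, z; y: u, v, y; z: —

none

The schema corresponds to transitivity: ∀x ∀y ∀z (Rxy ∧ Ryz → Rxz).
G1: fails — Rw1w2 and Rw2w3 but not Rw1w3.
G2: fails — Rcd and Rdf but not Rcf.
G3: fails — Rvx and Rxz but not Rvz.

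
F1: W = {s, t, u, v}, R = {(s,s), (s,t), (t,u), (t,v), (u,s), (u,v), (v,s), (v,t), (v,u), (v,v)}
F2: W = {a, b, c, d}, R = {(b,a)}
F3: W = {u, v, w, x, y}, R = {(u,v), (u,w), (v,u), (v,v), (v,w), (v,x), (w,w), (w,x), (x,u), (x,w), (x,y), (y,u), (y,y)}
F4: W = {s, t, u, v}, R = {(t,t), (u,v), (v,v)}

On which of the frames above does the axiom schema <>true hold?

The schema corresponds to seriality: forall x exists y Rxy.
F1: satisfies the condition.
F2: fails — world a has no successor.
F3: satisfies the condition.
F4: fails — world s has no successor.

F1, F3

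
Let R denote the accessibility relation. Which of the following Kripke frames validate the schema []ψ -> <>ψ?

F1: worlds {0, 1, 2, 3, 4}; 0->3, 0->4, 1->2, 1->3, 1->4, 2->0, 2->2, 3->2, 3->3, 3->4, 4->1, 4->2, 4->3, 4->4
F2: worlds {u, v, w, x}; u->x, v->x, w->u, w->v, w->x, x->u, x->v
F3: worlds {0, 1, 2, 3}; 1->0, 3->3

Frame correspondent (Sahlqvist): forall x exists y Rxy — i.e. seriality.
F1: holds.
F2: holds.
F3: fails — world 0 has no successor.

F1, F2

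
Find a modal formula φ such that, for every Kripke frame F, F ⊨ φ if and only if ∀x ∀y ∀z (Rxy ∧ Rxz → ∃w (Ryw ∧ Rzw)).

◇□s → □◇s

The condition is convergence. The .2 schema ◇□s → □◇s defines it.
Suppose ◇□s→□◇s is valid. Take Rxy, Rxz and set V(s)={w : Ryw}. Then □s at y so ◇□s at x, so □◇s at x, so ◇s at z, giving w with Rzw and Ryw.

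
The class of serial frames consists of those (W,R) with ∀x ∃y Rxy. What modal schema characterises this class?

The condition is seriality. The D schema □q → ◇q defines it.
Suppose □q→◇q is valid. At any x set V(q)=W. Then □q at x, so ◇q at x, so x has a successor.

□q → ◇q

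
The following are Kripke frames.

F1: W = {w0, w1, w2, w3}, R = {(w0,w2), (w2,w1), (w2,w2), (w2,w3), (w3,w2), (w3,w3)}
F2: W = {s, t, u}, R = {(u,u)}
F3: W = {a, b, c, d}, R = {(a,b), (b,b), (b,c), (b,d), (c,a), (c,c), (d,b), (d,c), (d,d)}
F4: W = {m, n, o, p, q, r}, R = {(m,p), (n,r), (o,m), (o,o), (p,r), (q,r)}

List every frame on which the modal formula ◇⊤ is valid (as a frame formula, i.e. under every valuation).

F3

The schema corresponds to seriality: ∀x ∃y Rxy.
F1: fails — world w1 has no successor.
F2: fails — world s has no successor.
F3: satisfies the condition.
F4: fails — world r has no successor.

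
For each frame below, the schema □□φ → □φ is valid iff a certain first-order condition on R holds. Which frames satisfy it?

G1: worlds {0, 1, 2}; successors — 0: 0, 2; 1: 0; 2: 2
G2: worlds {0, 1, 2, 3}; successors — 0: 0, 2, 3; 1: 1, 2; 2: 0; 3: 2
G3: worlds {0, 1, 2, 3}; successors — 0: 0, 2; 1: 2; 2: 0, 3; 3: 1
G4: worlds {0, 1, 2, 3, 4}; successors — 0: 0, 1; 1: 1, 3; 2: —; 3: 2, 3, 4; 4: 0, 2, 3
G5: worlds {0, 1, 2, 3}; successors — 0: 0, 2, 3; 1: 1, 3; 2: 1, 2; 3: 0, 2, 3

Frame correspondent (Sahlqvist): ∀x ∀y (Rxy → ∃z (Rxz ∧ Rzy)) — i.e. density.
G1: holds.
G2: fails — R32 but no z with R3z and Rz2.
G3: fails — R12 but no z with R1z and Rz2.
G4: holds.
G5: holds.
Valid on: G1, G4, G5.

G1, G4, G5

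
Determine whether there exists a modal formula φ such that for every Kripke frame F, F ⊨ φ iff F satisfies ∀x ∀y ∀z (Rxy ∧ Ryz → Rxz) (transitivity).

Definable; □q → □□q defines it

The condition is transitivity. A defining modal formula is □q → □□q.
Suppose □q→□□q is valid. Take Rxy, Ryz and set V(q)={w : Rxw}. Then □q at x, so □□q at x, so □q at y, so q at z, i.e. Rxz.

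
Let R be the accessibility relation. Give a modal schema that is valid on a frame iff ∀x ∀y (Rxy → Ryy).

The condition is shift-reflexivity. The T□ schema □(□s → s) defines it.
Suppose □(□s→s) is valid. Take Rxy and set V(s)={w : Ryw}. Then at y, □s holds; since □(□s→s) at x, □s→s at y, so s at y, i.e. Ryy.

□(□s → s)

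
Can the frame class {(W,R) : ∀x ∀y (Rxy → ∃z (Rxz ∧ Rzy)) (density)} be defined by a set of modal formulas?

Yes, by □□r → □r

The condition is density. A defining modal formula is □□r → □r.
Suppose □□r→□r is valid. Take Rxy and set V(r)={w : xR²w}. Then □□r at x, so □r at x, so r at y, i.e. ∃z(Rxz∧Rzy).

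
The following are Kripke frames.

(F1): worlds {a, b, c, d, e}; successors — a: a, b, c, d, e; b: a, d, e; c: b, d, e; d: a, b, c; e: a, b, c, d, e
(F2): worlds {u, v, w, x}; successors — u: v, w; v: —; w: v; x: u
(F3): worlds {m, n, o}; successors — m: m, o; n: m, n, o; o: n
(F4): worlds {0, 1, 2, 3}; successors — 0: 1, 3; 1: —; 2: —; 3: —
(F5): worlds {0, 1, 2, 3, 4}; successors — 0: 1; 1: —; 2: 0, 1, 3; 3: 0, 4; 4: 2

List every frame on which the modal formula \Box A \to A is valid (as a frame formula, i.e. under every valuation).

Frame correspondent (Sahlqvist): \forall x Rxx — i.e. reflexivity.
(F1): fails — world b does not see itself.
(F2): fails — world u does not see itself.
(F3): fails — world o does not see itself.
(F4): fails — world 0 does not see itself.
(F5): fails — world 0 does not see itself.
Valid on no frame.

none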